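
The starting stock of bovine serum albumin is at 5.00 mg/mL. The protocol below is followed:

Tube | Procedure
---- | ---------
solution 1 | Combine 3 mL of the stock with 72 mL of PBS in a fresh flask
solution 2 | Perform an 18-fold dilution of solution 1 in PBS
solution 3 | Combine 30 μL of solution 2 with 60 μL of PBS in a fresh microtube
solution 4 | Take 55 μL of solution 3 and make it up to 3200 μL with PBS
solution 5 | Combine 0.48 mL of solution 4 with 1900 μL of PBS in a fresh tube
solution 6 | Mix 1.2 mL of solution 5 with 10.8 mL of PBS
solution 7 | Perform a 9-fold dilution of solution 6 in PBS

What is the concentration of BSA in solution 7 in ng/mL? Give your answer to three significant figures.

Step 1: 3 mL + 72 mL = 75 mL total → factor 75/3 = 25
Step 2: 18-fold → factor 18
Step 3: 30 μL + 60 μL = 90 μL total → factor 90/30 = 3
Step 4: 55 μL brought to 3200 μL → factor 3200/55 = 58.182
Step 5: 0.48 mL + 1900 μL = 2.38 mL total → factor 2.38/0.48 = 4.9583
Step 6: 1.2 mL + 10.8 mL = 12 mL total → factor 12/1.2 = 10
Step 7: 9-fold → factor 9
Overall dilution factor = 25 × 18 × 3 × 58.182 × 4.9583 × 10 × 9 = 3.5051 × 10^7
Final = 5.00 mg/mL / 3.5051 × 10^7 = 1.426 × 10^-7 mg/mL = 0.143 ng/mL

0.143 ng/mL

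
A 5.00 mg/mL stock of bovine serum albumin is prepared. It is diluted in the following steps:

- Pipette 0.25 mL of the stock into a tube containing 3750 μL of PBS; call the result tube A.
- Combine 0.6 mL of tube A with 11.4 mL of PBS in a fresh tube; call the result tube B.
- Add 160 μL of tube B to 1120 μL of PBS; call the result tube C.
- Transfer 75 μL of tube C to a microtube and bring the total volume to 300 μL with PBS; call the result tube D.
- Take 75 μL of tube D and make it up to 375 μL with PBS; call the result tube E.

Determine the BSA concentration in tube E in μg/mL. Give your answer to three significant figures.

0.0977 μg/mL

Step 1: 0.25 mL + 3750 μL = 4 mL total → factor 4/0.25 = 16
Step 2: 0.6 mL + 11.4 mL = 12 mL total → factor 12/0.6 = 20
Step 3: 160 μL + 1120 μL = 1280 μL total → factor 1280/160 = 8
Step 4: 75 μL brought to 300 μL → factor 300/75 = 4
Step 5: 75 μL brought to 375 μL → factor 375/75 = 5
Overall dilution factor = 16 × 20 × 8 × 4 × 5 = 51200
Final = 5.00 mg/mL / 51200 = 9.766 × 10^-5 mg/mL = 0.0977 μg/mL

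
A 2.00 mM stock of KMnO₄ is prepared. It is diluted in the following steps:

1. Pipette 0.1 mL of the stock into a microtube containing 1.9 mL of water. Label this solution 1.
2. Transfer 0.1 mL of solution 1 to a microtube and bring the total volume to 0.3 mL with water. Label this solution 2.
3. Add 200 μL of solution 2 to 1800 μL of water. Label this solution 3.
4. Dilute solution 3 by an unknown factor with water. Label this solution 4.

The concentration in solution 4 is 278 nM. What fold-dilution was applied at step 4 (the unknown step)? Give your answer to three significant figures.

12.0-fold

Step 1: 0.1 mL + 1.9 mL = 2 mL total → factor 2/0.1 = 20
Step 2: 0.1 mL brought to 0.3 mL → factor 0.3/0.1 = 3
Step 3: 200 μL + 1800 μL = 2000 μL total → factor 2000/200 = 10
Step 4: unknown factor x
Product of known-step factors = 600
Overall factor = 2.00 mM / (278 nM) = 7194.2
x = 7194.2 / 600 = 12.0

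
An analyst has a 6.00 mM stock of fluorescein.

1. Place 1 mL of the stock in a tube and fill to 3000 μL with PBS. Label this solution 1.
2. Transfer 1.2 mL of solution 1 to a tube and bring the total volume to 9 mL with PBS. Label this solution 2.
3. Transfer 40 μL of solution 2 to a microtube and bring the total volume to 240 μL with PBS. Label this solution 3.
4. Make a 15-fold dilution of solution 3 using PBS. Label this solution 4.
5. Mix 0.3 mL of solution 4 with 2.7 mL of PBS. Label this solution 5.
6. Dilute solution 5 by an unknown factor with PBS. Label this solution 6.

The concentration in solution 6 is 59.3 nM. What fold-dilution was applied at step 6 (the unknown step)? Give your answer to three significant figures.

Step 1: 1 mL brought to 3000 μL → factor 3/1 = 3
Step 2: 1.2 mL brought to 9 mL → factor 9/1.2 = 7.5
Step 3: 40 μL brought to 240 μL → factor 240/40 = 6
Step 4: 15-fold → factor 15
Step 5: 0.3 mL + 2.7 mL = 3 mL total → factor 3/0.3 = 10
Step 6: unknown factor x
Product of known-step factors = 20250
Overall factor = 6.00 mM / (59.3 nM) = 1.0118 × 10^5
x = 1.0118 × 10^5 / 20250 = 5.00

5.00-fold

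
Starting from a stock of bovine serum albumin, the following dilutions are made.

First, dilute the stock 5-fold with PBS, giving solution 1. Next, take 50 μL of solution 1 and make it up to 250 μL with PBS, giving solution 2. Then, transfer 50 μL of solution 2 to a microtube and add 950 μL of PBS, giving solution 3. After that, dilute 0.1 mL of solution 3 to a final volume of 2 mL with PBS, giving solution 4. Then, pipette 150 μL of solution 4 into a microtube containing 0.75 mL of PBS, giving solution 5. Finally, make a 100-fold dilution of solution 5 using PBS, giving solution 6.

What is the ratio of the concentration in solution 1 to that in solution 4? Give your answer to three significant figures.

Step 1: 5-fold → factor 5
Step 2: 50 μL brought to 250 μL → factor 250/50 = 5
Step 3: 50 μL + 950 μL = 1000 μL total → factor 1000/50 = 20
Step 4: 0.1 mL brought to 2 mL → factor 2/0.1 = 20
Dilution factor to solution 1 = 5; to solution 4 = 10000
[solution 1]/[solution 4] = (factor to solution 4)/(factor to solution 1) = 10000/5 = 2.00 × 10^3

2.00 × 10^3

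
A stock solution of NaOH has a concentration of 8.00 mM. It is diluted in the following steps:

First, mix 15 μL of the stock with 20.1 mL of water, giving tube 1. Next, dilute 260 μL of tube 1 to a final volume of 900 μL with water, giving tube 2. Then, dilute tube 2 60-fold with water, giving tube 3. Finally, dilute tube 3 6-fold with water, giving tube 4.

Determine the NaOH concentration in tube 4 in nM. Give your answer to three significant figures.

Step 1: 15 μL + 20.1 mL = 20115 μL total → factor 20115/15 = 1341
Step 2: 260 μL brought to 900 μL → factor 900/260 = 3.4615
Step 3: 60-fold → factor 60
Step 4: 6-fold → factor 6
Overall dilution factor = 1341 × 3.4615 × 60 × 6 = 1.6711 × 10^6
Final = 8.00 mM / 1.6711 × 10^6 = 4.787 × 10^-6 mM = 4.79 nM

4.79 nM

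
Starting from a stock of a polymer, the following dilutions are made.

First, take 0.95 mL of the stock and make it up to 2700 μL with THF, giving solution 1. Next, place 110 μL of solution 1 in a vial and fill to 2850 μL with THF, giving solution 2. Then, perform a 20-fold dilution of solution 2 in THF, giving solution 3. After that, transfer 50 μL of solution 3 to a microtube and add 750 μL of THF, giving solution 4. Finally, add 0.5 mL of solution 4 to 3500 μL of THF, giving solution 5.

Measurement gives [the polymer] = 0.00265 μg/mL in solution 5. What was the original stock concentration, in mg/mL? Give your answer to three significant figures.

Step 1: 0.95 mL brought to 2700 μL → factor 2.7/0.95 = 2.8421
Step 2: 110 μL brought to 2850 μL → factor 2850/110 = 25.909
Step 3: 20-fold → factor 20
Step 4: 50 μL + 750 μL = 800 μL total → factor 800/50 = 16
Step 5: 0.5 mL + 3500 μL = 4 mL total → factor 4/0.5 = 8
Overall dilution factor = 2.8421 × 25.909 × 20 × 16 × 8 = 1.8851 × 10^5
Stock = 0.00265 μg/mL × 1.8851 × 10^5 = 499.5 μg/mL = 0.500 mg/mL

0.500 mg/mL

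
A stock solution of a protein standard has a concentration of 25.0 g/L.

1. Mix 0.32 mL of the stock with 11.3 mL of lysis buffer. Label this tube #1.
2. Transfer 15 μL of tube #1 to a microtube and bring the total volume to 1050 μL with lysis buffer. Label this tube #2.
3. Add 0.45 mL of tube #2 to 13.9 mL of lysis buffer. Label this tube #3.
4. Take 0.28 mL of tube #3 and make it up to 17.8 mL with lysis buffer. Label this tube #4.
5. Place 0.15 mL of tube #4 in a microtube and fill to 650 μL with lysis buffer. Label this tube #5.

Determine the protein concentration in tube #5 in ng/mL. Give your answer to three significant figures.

1.12 ng/mL

Step 1: 0.32 mL + 11.3 mL = 11.62 mL total → factor 11.62/0.32 = 36.312
Step 2: 15 μL brought to 1050 μL → factor 1050/15 = 70
Step 3: 0.45 mL + 13.9 mL = 14.35 mL total → factor 14.35/0.45 = 31.889
Step 4: 0.28 mL brought to 17.8 mL → factor 17.8/0.28 = 63.571
Step 5: 0.15 mL brought to 650 μL → factor 0.65/0.15 = 4.3333
Overall dilution factor = 36.312 × 70 × 31.889 × 63.571 × 4.3333 = 2.2329 × 10^7
Final = 25.0 g/L / 2.2329 × 10^7 = 1.120 × 10^-6 g/L = 1.12 ng/mL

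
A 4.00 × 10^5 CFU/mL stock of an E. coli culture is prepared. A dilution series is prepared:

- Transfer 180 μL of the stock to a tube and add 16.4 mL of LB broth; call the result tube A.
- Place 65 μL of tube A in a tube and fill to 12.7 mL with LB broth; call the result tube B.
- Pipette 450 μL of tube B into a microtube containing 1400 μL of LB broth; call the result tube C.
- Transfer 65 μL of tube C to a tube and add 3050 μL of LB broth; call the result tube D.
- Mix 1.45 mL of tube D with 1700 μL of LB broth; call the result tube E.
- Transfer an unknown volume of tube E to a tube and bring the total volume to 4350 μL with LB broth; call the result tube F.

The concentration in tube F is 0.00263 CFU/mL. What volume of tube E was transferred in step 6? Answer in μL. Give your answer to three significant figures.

Step 1: 180 μL + 16.4 mL = 16580 μL total → factor 16580/180 = 92.111
Step 2: 65 μL brought to 12.7 mL → factor 12700/65 = 195.38
Step 3: 450 μL + 1400 μL = 1850 μL total → factor 1850/450 = 4.1111
Step 4: 65 μL + 3050 μL = 3115 μL total → factor 3115/65 = 47.923
Step 5: 1.45 mL + 1700 μL = 3.15 mL total → factor 3.15/1.45 = 2.1724
Step 6: v brought to 4350 μL → factor = 4350 μL/v
Product of known-step factors = 7.7028 × 10^6
Overall factor = 4.00 × 10^5 CFU/mL / (0.00263 CFU/mL) = 1.5209 × 10^8
Step-6 factor = 1.5209 × 10^8 / 7.7028 × 10^6 = 19.745
v = 4350 μL / 19.745 = 220 μL

220 μL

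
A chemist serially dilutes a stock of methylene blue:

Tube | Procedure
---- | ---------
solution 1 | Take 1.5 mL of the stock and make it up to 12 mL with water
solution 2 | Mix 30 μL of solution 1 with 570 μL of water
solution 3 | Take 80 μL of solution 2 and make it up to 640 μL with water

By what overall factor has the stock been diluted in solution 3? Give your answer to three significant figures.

Step 1: 1.5 mL brought to 12 mL → factor 12/1.5 = 8
Step 2: 30 μL + 570 μL = 600 μL total → factor 600/30 = 20
Step 3: 80 μL brought to 640 μL → factor 640/80 = 8
Overall dilution factor = 8 × 20 × 8 = 1280

1.28 × 10^3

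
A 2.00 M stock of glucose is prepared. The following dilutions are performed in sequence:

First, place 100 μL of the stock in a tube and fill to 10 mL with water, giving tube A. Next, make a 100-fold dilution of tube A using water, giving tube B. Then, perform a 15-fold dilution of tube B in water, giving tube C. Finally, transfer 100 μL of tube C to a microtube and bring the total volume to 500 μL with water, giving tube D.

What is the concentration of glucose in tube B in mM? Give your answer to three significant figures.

0.200 mM

Step 1: 100 μL brought to 10 mL → factor 10000/100 = 100
Step 2: 100-fold → factor 100
Dilution factor through tube B = 100 × 100 = 10000
[tube B] = 2.00 M / 10000 = 0.0002000 M = 0.200 mM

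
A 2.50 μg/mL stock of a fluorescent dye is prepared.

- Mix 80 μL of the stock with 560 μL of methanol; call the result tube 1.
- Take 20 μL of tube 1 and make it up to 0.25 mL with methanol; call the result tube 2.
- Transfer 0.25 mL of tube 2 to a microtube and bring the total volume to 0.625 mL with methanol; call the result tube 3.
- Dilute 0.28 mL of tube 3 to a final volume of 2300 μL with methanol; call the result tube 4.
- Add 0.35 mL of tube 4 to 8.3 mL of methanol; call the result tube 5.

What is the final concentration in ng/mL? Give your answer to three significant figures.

0.0493 ng/mL

Step 1: 80 μL + 560 μL = 640 μL total → factor 640/80 = 8
Step 2: 20 μL brought to 0.25 mL → factor 250/20 = 12.5
Step 3: 0.25 mL brought to 0.625 mL → factor 0.625/0.25 = 2.5
Step 4: 0.28 mL brought to 2300 μL → factor 2.3/0.28 = 8.2143
Step 5: 0.35 mL + 8.3 mL = 8.65 mL total → factor 8.65/0.35 = 24.714
Overall dilution factor = 8 × 12.5 × 2.5 × 8.2143 × 24.714 = 50753
Final = 2.50 μg/mL / 50753 = 4.926 × 10^-5 μg/mL = 0.0493 ng/mL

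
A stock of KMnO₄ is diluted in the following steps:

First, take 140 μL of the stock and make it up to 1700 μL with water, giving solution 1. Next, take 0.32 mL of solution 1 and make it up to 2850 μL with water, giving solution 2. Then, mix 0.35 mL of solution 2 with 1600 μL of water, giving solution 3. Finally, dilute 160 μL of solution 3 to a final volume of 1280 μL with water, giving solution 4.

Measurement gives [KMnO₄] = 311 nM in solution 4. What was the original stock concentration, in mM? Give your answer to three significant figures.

1.50 mM

Step 1: 140 μL brought to 1700 μL → factor 1700/140 = 12.143
Step 2: 0.32 mL brought to 2850 μL → factor 2.85/0.32 = 8.9062
Step 3: 0.35 mL + 1600 μL = 1.95 mL total → factor 1.95/0.35 = 5.5714
Step 4: 160 μL brought to 1280 μL → factor 1280/160 = 8
Overall dilution factor = 12.143 × 8.9062 × 5.5714 × 8 = 4820.3
Stock = 311 nM × 4820.3 = 1.499 × 10^6 nM = 1.50 mM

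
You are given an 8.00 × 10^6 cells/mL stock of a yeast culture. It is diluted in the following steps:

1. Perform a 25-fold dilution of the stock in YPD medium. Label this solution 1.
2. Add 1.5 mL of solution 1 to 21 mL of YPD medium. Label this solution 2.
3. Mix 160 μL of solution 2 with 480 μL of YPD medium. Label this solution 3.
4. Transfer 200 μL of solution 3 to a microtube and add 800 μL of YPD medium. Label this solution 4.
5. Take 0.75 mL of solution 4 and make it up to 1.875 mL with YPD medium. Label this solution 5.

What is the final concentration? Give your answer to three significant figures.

Step 1: 25-fold → factor 25
Step 2: 1.5 mL + 21 mL = 22.5 mL total → factor 22.5/1.5 = 15
Step 3: 160 μL + 480 μL = 640 μL total → factor 640/160 = 4
Step 4: 200 μL + 800 μL = 1000 μL total → factor 1000/200 = 5
Step 5: 0.75 mL brought to 1.875 mL → factor 1.875/0.75 = 2.5
Overall dilution factor = 25 × 15 × 4 × 5 × 2.5 = 18750
Final = 8.00 × 10^6 cells/mL / 18750 = 427 cells/mL

427 cells/mL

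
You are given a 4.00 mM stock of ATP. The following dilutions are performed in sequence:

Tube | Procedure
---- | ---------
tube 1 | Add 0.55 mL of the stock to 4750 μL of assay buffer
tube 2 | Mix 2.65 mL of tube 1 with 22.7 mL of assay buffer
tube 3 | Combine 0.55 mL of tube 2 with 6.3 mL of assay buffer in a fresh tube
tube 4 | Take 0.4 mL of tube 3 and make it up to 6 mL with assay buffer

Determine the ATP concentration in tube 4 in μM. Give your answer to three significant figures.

Step 1: 0.55 mL + 4750 μL = 5.3 mL total → factor 5.3/0.55 = 9.6364
Step 2: 2.65 mL + 22.7 mL = 25.35 mL total → factor 25.35/2.65 = 9.566
Step 3: 0.55 mL + 6.3 mL = 6.85 mL total → factor 6.85/0.55 = 12.455
Step 4: 0.4 mL brought to 6 mL → factor 6/0.4 = 15
Overall dilution factor = 9.6364 × 9.566 × 12.455 × 15 = 17221
Final = 4.00 mM / 17221 = 0.0002323 mM = 0.232 μM

0.232 μM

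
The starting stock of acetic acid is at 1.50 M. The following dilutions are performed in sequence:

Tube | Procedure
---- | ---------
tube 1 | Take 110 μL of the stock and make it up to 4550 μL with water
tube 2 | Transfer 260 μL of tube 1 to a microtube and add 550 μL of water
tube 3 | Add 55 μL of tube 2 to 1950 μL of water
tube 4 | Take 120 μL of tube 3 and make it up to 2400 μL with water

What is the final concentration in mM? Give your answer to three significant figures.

0.0160 mM

Step 1: 110 μL brought to 4550 μL → factor 4550/110 = 41.364
Step 2: 260 μL + 550 μL = 810 μL total → factor 810/260 = 3.1154
Step 3: 55 μL + 1950 μL = 2005 μL total → factor 2005/55 = 36.455
Step 4: 120 μL brought to 2400 μL → factor 2400/120 = 20
Overall dilution factor = 41.364 × 3.1154 × 36.455 × 20 = 93953
Final = 1.50 M / 93953 = 1.597 × 10^-5 M = 0.0160 mM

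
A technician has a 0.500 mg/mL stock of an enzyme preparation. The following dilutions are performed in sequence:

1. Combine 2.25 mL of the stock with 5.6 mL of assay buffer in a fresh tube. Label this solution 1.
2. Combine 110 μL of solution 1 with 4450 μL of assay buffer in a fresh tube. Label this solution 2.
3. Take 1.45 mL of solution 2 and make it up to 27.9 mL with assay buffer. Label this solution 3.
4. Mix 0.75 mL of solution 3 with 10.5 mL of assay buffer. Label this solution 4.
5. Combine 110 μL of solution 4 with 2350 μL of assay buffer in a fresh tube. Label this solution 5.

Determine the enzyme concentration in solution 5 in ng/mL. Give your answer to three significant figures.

Step 1: 2.25 mL + 5.6 mL = 7.85 mL total → factor 7.85/2.25 = 3.4889
Step 2: 110 μL + 4450 μL = 4560 μL total → factor 4560/110 = 41.455
Step 3: 1.45 mL brought to 27.9 mL → factor 27.9/1.45 = 19.241
Step 4: 0.75 mL + 10.5 mL = 11.25 mL total → factor 11.25/0.75 = 15
Step 5: 110 μL + 2350 μL = 2460 μL total → factor 2460/110 = 22.364
Overall dilution factor = 3.4889 × 41.455 × 19.241 × 15 × 22.364 = 9.3353 × 10^5
Final = 0.500 mg/mL / 9.3353 × 10^5 = 5.356 × 10^-7 mg/mL = 0.536 ng/mL

0.536 ng/mL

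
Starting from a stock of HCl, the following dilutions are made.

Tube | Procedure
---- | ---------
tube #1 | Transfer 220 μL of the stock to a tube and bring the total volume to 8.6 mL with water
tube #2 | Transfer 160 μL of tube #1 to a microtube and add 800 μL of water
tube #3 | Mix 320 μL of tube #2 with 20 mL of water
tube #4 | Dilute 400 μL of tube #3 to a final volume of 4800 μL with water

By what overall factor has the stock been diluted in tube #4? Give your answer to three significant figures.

Step 1: 220 μL brought to 8.6 mL → factor 8600/220 = 39.091
Step 2: 160 μL + 800 μL = 960 μL total → factor 960/160 = 6
Step 3: 320 μL + 20 mL = 20320 μL total → factor 20320/320 = 63.5
Step 4: 400 μL brought to 4800 μL → factor 4800/400 = 12
Overall dilution factor = 39.091 × 6 × 63.5 × 12 = 1.7872 × 10^5

1.79 × 10^5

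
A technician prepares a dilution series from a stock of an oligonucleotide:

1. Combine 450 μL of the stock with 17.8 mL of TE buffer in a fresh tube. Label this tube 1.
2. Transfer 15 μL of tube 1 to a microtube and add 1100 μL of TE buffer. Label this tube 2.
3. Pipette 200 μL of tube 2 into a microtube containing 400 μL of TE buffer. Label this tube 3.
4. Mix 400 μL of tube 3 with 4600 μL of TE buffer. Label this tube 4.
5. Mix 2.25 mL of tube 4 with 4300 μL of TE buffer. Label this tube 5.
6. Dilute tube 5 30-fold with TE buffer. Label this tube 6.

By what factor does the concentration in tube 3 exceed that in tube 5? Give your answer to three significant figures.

36.4

Step 1: 450 μL + 17.8 mL = 18250 μL total → factor 18250/450 = 40.556
Step 2: 15 μL + 1100 μL = 1115 μL total → factor 1115/15 = 74.333
Step 3: 200 μL + 400 μL = 600 μL total → factor 600/200 = 3
Step 4: 400 μL + 4600 μL = 5000 μL total → factor 5000/400 = 12.5
Step 5: 2.25 mL + 4300 μL = 6.55 mL total → factor 6.55/2.25 = 2.9111
Dilution factor to tube 3 = 9043.9; to tube 5 = 3.291 × 10^5
[tube 3]/[tube 5] = (factor to tube 5)/(factor to tube 3) = 3.291 × 10^5/9043.9 = 36.4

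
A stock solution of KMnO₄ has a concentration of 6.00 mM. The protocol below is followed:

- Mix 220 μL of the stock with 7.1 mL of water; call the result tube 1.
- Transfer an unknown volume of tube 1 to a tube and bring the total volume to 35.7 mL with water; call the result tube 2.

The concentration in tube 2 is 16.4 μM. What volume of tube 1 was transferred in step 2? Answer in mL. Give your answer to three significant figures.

3.25 mL

Step 1: 220 μL + 7.1 mL = 7320 μL total → factor 7320/220 = 33.273
Step 2: v brought to 35.7 mL → factor = 35.7 mL/v
Product of known-step factors = 33.273
Overall factor = 6.00 mM / (16.4 μM) = 365.85
Step-2 factor = 365.85 / 33.273 = 10.996
v = 35.7 mL / 10.996 = 3.25 mL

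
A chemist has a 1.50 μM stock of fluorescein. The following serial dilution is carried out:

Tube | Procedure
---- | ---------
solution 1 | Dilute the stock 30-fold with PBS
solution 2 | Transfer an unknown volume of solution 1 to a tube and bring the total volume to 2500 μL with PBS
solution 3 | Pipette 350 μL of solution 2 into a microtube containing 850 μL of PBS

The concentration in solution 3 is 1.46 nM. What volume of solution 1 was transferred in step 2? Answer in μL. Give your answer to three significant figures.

Step 1: 30-fold → factor 30
Step 2: v brought to 2500 μL → factor = 2500 μL/v
Step 3: 350 μL + 850 μL = 1200 μL total → factor 1200/350 = 3.4286
Product of known-step factors = 102.86
Overall factor = 1.50 μM / (1.46 nM) = 1027.4
Step-2 factor = 1027.4 / 102.86 = 9.9886
v = 2500 μL / 9.9886 = 250 μL

250 μL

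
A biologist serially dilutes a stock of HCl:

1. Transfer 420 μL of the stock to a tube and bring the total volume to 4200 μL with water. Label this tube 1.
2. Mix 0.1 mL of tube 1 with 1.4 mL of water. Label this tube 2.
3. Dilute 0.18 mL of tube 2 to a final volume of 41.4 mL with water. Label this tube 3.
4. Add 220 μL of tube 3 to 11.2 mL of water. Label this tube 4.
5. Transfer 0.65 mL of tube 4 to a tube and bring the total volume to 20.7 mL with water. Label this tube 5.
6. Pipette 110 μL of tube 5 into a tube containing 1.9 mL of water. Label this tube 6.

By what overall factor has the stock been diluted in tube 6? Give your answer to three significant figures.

Step 1: 420 μL brought to 4200 μL → factor 4200/420 = 10
Step 2: 0.1 mL + 1.4 mL = 1.5 mL total → factor 1.5/0.1 = 15
Step 3: 0.18 mL brought to 41.4 mL → factor 41.4/0.18 = 230
Step 4: 220 μL + 11.2 mL = 11420 μL total → factor 11420/220 = 51.909
Step 5: 0.65 mL brought to 20.7 mL → factor 20.7/0.65 = 31.846
Step 6: 110 μL + 1.9 mL = 2010 μL total → factor 2010/110 = 18.273
Overall dilution factor = 10 × 15 × 230 × 51.909 × 31.846 × 18.273 = 1.0421 × 10^9

1.04 × 10^9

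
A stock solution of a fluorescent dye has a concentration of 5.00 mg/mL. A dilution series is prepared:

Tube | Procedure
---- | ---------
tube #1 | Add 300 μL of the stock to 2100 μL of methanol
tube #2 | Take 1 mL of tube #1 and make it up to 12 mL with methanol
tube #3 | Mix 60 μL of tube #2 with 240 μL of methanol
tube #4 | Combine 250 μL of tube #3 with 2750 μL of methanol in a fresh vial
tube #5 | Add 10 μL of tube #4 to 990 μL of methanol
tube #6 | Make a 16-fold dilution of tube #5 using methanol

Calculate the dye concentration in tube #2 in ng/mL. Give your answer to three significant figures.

Step 1: 300 μL + 2100 μL = 2400 μL total → factor 2400/300 = 8
Step 2: 1 mL brought to 12 mL → factor 12/1 = 12
Dilution factor through tube #2 = 8 × 12 = 96
[tube #2] = 5.00 mg/mL / 96 = 0.05208 mg/mL = 5.21 × 10^4 ng/mL

5.21 × 10^4 ng/mL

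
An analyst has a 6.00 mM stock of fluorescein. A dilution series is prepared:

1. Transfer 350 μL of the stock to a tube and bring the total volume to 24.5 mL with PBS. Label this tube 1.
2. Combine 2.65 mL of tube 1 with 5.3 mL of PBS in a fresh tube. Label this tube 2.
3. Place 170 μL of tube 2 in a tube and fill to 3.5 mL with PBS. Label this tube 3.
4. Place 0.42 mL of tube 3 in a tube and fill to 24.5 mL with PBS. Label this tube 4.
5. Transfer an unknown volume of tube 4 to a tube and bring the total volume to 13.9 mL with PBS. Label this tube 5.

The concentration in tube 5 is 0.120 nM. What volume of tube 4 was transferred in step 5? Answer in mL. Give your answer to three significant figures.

0.0701 mL

Step 1: 350 μL brought to 24.5 mL → factor 24500/350 = 70
Step 2: 2.65 mL + 5.3 mL = 7.95 mL total → factor 7.95/2.65 = 3
Step 3: 170 μL brought to 3.5 mL → factor 3500/170 = 20.588
Step 4: 0.42 mL brought to 24.5 mL → factor 24.5/0.42 = 58.333
Step 5: v brought to 13.9 mL → factor = 13.9 mL/v
Product of known-step factors = 2.5221 × 10^5
Overall factor = 6.00 mM / (0.120 nM) = 5 × 10^7
Step-5 factor = 5 × 10^7 / 2.5221 × 10^5 = 198.25
v = 13.9 mL / 198.25 = 0.0701 mL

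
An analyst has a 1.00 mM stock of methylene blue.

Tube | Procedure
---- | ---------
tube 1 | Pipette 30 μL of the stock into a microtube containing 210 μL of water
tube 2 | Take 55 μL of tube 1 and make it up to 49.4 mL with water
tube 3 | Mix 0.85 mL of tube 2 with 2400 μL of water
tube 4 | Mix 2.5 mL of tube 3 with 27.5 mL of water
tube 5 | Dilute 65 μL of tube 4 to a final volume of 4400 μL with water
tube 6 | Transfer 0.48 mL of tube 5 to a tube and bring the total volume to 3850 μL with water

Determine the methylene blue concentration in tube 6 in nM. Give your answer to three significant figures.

0.00559 nM

Step 1: 30 μL + 210 μL = 240 μL total → factor 240/30 = 8
Step 2: 55 μL brought to 49.4 mL → factor 49400/55 = 898.18
Step 3: 0.85 mL + 2400 μL = 3.25 mL total → factor 3.25/0.85 = 3.8235
Step 4: 2.5 mL + 27.5 mL = 30 mL total → factor 30/2.5 = 12
Step 5: 65 μL brought to 4400 μL → factor 4400/65 = 67.692
Step 6: 0.48 mL brought to 3850 μL → factor 3.85/0.48 = 8.0208
Overall dilution factor = 8 × 898.18 × 3.8235 × 12 × 67.692 × 8.0208 = 1.79 × 10^8
Final = 1.00 mM / 1.79 × 10^8 = 5.587 × 10^-9 mM = 0.00559 nM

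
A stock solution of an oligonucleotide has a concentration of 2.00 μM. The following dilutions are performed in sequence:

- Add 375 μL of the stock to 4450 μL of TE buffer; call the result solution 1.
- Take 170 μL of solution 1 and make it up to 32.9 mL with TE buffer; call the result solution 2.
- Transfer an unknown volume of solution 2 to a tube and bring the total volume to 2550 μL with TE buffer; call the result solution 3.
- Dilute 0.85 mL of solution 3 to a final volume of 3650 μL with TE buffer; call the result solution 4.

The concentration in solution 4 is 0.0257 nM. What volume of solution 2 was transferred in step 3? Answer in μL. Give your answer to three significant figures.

350 μL

Step 1: 375 μL + 4450 μL = 4825 μL total → factor 4825/375 = 12.867
Step 2: 170 μL brought to 32.9 mL → factor 32900/170 = 193.53
Step 3: v brought to 2550 μL → factor = 2550 μL/v
Step 4: 0.85 mL brought to 3650 μL → factor 3.65/0.85 = 4.2941
Product of known-step factors = 10693
Overall factor = 2.00 μM / (0.0257 nM) = 77821
Step-3 factor = 77821 / 10693 = 7.278
v = 2550 μL / 7.278 = 350 μL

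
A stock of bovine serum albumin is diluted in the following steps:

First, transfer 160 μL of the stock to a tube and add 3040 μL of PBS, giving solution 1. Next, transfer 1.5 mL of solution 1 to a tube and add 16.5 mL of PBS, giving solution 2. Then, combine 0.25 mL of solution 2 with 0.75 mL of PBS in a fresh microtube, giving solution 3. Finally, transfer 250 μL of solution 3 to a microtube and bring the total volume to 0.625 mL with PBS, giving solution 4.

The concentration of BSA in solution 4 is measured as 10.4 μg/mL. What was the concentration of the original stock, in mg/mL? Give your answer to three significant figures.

Step 1: 160 μL + 3040 μL = 3200 μL total → factor 3200/160 = 20
Step 2: 1.5 mL + 16.5 mL = 18 mL total → factor 18/1.5 = 12
Step 3: 0.25 mL + 0.75 mL = 1 mL total → factor 1/0.25 = 4
Step 4: 250 μL brought to 0.625 mL → factor 625/250 = 2.5
Overall dilution factor = 20 × 12 × 4 × 2.5 = 2400
Stock = 10.4 μg/mL × 2400 = 2.496 × 10^4 μg/mL = 25.0 mg/mL

25.0 mg/mL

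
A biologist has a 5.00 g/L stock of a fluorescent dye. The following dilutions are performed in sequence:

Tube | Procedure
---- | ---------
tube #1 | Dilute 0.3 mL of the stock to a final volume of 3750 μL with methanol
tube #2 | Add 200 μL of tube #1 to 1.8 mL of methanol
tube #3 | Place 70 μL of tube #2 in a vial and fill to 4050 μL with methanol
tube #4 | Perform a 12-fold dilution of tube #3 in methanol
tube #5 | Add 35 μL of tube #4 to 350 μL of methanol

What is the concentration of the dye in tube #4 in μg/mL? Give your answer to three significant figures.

Step 1: 0.3 mL brought to 3750 μL → factor 3.75/0.3 = 12.5
Step 2: 200 μL + 1.8 mL = 2000 μL total → factor 2000/200 = 10
Step 3: 70 μL brought to 4050 μL → factor 4050/70 = 57.857
Step 4: 12-fold → factor 12
Dilution factor through tube #4 = 12.5 × 10 × 57.857 × 12 = 86786
[tube #4] = 5.00 g/L / 86786 = 5.761 × 10^-5 g/L = 0.0576 μg/mL

0.0576 μg/mL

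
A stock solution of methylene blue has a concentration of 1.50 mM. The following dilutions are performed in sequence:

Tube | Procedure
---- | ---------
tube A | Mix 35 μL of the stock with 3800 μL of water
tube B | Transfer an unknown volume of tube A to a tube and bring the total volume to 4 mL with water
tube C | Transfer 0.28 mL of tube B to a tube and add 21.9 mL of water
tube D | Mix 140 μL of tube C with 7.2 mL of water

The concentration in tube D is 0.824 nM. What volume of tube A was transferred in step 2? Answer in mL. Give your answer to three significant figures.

1.00 mL

Step 1: 35 μL + 3800 μL = 3835 μL total → factor 3835/35 = 109.57
Step 2: v brought to 4 mL → factor = 4 mL/v
Step 3: 0.28 mL + 21.9 mL = 22.18 mL total → factor 22.18/0.28 = 79.214
Step 4: 140 μL + 7.2 mL = 7340 μL total → factor 7340/140 = 52.429
Product of known-step factors = 4.5506 × 10^5
Overall factor = 1.50 mM / (0.824 nM) = 1.8204 × 10^6
Step-2 factor = 1.8204 × 10^6 / 4.5506 × 10^5 = 4.0003
v = 4 mL / 4.0003 = 1.00 mL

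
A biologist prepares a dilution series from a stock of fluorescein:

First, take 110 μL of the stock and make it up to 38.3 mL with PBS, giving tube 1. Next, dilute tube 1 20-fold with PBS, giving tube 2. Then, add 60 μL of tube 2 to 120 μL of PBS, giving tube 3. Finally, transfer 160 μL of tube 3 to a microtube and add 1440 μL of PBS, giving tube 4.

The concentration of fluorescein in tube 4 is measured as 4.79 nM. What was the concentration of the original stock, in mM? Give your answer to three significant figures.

1.00 mM

Step 1: 110 μL brought to 38.3 mL → factor 38300/110 = 348.18
Step 2: 20-fold → factor 20
Step 3: 60 μL + 120 μL = 180 μL total → factor 180/60 = 3
Step 4: 160 μL + 1440 μL = 1600 μL total → factor 1600/160 = 10
Overall dilution factor = 348.18 × 20 × 3 × 10 = 2.0891 × 10^5
Stock = 4.79 nM × 2.0891 × 10^5 = 1.001 × 10^6 nM = 1.00 mM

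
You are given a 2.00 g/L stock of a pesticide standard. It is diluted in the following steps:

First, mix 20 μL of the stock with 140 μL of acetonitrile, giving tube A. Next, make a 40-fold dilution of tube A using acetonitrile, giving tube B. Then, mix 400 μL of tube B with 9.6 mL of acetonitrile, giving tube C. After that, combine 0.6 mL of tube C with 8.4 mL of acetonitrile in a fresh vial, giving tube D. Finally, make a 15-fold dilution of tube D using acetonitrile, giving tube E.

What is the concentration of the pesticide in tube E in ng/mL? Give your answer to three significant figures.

1.11 ng/mL

Step 1: 20 μL + 140 μL = 160 μL total → factor 160/20 = 8
Step 2: 40-fold → factor 40
Step 3: 400 μL + 9.6 mL = 10000 μL total → factor 10000/400 = 25
Step 4: 0.6 mL + 8.4 mL = 9 mL total → factor 9/0.6 = 15
Step 5: 15-fold → factor 15
Overall dilution factor = 8 × 40 × 25 × 15 × 15 = 1.8 × 10^6
Final = 2.00 g/L / 1.8 × 10^6 = 1.111 × 10^-6 g/L = 1.11 ng/mL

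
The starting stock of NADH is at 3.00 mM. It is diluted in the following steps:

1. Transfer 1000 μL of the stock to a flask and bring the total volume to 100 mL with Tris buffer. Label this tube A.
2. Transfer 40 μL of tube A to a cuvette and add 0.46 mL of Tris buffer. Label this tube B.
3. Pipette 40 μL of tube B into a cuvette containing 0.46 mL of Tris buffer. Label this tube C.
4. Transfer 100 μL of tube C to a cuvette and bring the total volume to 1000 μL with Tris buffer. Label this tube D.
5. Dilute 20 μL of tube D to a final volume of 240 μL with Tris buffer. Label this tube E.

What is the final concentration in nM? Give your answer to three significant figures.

1.60 nM

Step 1: 1000 μL brought to 100 mL → factor 1 × 10^5/1000 = 100
Step 2: 40 μL + 0.46 mL = 500 μL total → factor 500/40 = 12.5
Step 3: 40 μL + 0.46 mL = 500 μL total → factor 500/40 = 12.5
Step 4: 100 μL brought to 1000 μL → factor 1000/100 = 10
Step 5: 20 μL brought to 240 μL → factor 240/20 = 12
Overall dilution factor = 100 × 12.5 × 12.5 × 10 × 12 = 1.875 × 10^6
Final = 3.00 mM / 1.875 × 10^6 = 1.600 × 10^-6 mM = 1.60 nM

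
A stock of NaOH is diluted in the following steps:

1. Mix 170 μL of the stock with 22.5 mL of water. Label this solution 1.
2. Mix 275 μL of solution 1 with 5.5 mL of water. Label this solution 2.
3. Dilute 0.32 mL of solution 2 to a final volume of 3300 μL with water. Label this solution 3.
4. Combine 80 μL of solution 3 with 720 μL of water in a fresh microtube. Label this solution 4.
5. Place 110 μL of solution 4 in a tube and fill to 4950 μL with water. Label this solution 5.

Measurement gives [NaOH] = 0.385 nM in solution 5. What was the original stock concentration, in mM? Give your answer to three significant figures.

5.00 mM

Step 1: 170 μL + 22.5 mL = 22670 μL total → factor 22670/170 = 133.35
Step 2: 275 μL + 5.5 mL = 5775 μL total → factor 5775/275 = 21
Step 3: 0.32 mL brought to 3300 μL → factor 3.3/0.32 = 10.312
Step 4: 80 μL + 720 μL = 800 μL total → factor 800/80 = 10
Step 5: 110 μL brought to 4950 μL → factor 4950/110 = 45
Overall dilution factor = 133.35 × 21 × 10.312 × 10 × 45 = 1.2996 × 10^7
Stock = 0.385 nM × 1.2996 × 10^7 = 5.003 × 10^6 nM = 5.00 mM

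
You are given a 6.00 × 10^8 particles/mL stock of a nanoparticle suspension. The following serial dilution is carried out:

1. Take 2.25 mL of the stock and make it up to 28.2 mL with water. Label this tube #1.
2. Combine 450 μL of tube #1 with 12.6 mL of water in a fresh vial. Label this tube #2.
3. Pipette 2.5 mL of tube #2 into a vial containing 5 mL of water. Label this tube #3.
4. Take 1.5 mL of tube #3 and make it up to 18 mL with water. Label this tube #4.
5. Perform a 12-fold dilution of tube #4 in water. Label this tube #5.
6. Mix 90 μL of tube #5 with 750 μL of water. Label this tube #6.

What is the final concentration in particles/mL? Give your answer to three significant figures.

409 particles/mL

Step 1: 2.25 mL brought to 28.2 mL → factor 28.2/2.25 = 12.533
Step 2: 450 μL + 12.6 mL = 13050 μL total → factor 13050/450 = 29
Step 3: 2.5 mL + 5 mL = 7.5 mL total → factor 7.5/2.5 = 3
Step 4: 1.5 mL brought to 18 mL → factor 18/1.5 = 12
Step 5: 12-fold → factor 12
Step 6: 90 μL + 750 μL = 840 μL total → factor 840/90 = 9.3333
Overall dilution factor = 12.533 × 29 × 3 × 12 × 12 × 9.3333 = 1.4655 × 10^6
Final = 6.00 × 10^8 particles/mL / 1.4655 × 10^6 = 409 particles/mL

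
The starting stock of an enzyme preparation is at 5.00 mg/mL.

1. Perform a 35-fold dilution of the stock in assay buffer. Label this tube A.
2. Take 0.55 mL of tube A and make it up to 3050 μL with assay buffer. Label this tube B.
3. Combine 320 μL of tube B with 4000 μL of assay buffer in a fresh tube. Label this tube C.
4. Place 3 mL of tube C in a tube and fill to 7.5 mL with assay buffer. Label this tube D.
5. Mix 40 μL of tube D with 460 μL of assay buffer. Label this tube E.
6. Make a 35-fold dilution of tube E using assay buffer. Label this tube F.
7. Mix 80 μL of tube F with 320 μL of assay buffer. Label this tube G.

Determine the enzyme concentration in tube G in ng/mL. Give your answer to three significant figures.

0.349 ng/mL

Step 1: 35-fold → factor 35
Step 2: 0.55 mL brought to 3050 μL → factor 3.05/0.55 = 5.5455
Step 3: 320 μL + 4000 μL = 4320 μL total → factor 4320/320 = 13.5
Step 4: 3 mL brought to 7.5 mL → factor 7.5/3 = 2.5
Step 5: 40 μL + 460 μL = 500 μL total → factor 500/40 = 12.5
Step 6: 35-fold → factor 35
Step 7: 80 μL + 320 μL = 400 μL total → factor 400/80 = 5
Overall dilution factor = 35 × 5.5455 × 13.5 × 2.5 × 12.5 × 35 × 5 = 1.4329 × 10^7
Final = 5.00 mg/mL / 1.4329 × 10^7 = 3.489 × 10^-7 mg/mL = 0.349 ng/mL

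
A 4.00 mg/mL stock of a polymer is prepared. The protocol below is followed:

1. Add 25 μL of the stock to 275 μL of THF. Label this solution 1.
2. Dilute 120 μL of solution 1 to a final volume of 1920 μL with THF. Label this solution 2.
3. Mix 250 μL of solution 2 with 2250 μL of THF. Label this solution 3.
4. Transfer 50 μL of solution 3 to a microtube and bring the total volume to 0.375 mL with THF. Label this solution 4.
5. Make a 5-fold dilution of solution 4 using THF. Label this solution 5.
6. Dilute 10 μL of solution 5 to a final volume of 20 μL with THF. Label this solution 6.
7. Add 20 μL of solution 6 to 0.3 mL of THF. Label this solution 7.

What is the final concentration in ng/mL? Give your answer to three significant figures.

Step 1: 25 μL + 275 μL = 300 μL total → factor 300/25 = 12
Step 2: 120 μL brought to 1920 μL → factor 1920/120 = 16
Step 3: 250 μL + 2250 μL = 2500 μL total → factor 2500/250 = 10
Step 4: 50 μL brought to 0.375 mL → factor 375/50 = 7.5
Step 5: 5-fold → factor 5
Step 6: 10 μL brought to 20 μL → factor 20/10 = 2
Step 7: 20 μL + 0.3 mL = 320 μL total → factor 320/20 = 16
Overall dilution factor = 12 × 16 × 10 × 7.5 × 5 × 2 × 16 = 2.304 × 10^6
Final = 4.00 mg/mL / 2.304 × 10^6 = 1.736 × 10^-6 mg/mL = 1.74 ng/mL

1.74 ng/mL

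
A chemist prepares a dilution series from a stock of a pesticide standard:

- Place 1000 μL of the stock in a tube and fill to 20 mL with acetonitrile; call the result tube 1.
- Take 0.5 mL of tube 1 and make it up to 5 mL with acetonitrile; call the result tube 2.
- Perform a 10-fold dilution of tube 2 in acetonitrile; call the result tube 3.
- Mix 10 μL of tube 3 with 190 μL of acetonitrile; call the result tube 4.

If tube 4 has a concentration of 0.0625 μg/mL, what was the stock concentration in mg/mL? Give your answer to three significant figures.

2.50 mg/mL

Step 1: 1000 μL brought to 20 mL → factor 20000/1000 = 20
Step 2: 0.5 mL brought to 5 mL → factor 5/0.5 = 10
Step 3: 10-fold → factor 10
Step 4: 10 μL + 190 μL = 200 μL total → factor 200/10 = 20
Overall dilution factor = 20 × 10 × 10 × 20 = 40000
Stock = 0.0625 μg/mL × 40000 = 2500 μg/mL = 2.50 mg/mL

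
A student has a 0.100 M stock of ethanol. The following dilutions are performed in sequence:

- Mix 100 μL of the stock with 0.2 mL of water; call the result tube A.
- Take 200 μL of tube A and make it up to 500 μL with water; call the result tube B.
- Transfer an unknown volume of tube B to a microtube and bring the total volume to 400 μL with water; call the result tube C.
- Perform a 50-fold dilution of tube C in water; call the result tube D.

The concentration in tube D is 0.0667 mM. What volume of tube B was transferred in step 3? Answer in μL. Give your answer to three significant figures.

100 μL

Step 1: 100 μL + 0.2 mL = 300 μL total → factor 300/100 = 3
Step 2: 200 μL brought to 500 μL → factor 500/200 = 2.5
Step 3: v brought to 400 μL → factor = 400 μL/v
Step 4: 50-fold → factor 50
Product of known-step factors = 375
Overall factor = 0.100 M / (0.0667 mM) = 1499.3
Step-3 factor = 1499.3 / 375 = 3.998
v = 400 μL / 3.998 = 100 μL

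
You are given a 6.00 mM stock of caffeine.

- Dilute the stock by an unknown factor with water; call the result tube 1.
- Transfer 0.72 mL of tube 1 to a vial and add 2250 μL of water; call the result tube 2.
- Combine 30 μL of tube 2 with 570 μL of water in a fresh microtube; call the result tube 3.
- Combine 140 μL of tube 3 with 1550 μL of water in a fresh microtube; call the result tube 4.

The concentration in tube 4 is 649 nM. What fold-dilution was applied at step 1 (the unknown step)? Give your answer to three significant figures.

Step 1: unknown factor x
Step 2: 0.72 mL + 2250 μL = 2.97 mL total → factor 2.97/0.72 = 4.125
Step 3: 30 μL + 570 μL = 600 μL total → factor 600/30 = 20
Step 4: 140 μL + 1550 μL = 1690 μL total → factor 1690/140 = 12.071
Product of known-step factors = 995.89
Overall factor = 6.00 mM / (649 nM) = 9245
x = 9245 / 995.89 = 9.28

9.28-fold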